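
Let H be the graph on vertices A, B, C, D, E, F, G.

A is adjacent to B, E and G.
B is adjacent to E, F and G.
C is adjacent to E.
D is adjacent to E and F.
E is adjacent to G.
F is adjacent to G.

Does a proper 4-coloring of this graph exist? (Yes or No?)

Yes

The chromatic number is 4. A, B, E, G are mutually adjacent (a clique of size 4), so at least 4 colors are needed.
A valid assignment using 4 colors: A=yellow, B=blue, C=blue, D=blue, E=red, F=red, G=green.
That is already a proper 4-coloring.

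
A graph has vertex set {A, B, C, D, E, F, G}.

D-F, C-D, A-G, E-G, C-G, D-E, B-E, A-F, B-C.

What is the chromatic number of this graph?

The cycle F-D-C-G-A-F has odd length 5, so it cannot be 2-colored; at least 3 colors are needed.
3 colors suffice: color 1 → {A, C, E}; color 2 → {B, D, G}; color 3 → {F}. Each edge has distinct colors on its endpoints.

3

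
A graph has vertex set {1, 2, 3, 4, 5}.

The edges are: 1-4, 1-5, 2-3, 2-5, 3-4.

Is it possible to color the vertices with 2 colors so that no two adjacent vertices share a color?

The cycle 5-2-3-4-1-5 has odd length 5, so it cannot be 2-colored; at least 3 colors are needed.
So 2 colors are not enough.

No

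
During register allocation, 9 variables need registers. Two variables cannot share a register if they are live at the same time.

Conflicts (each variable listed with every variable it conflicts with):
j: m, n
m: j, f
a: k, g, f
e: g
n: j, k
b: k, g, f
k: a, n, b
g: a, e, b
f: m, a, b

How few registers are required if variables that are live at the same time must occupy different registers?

e and g conflict, so at least 2 registers are needed.
2 registers suffice: register 1 → {m, a, e, n, b}; register 2 → {j, k, g, f}. Each listed conflict is separated.

2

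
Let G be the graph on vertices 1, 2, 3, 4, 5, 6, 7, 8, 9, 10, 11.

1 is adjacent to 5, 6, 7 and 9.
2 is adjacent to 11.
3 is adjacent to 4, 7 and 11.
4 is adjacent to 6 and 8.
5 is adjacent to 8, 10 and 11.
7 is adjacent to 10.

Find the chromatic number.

3

The cycle 5-1-7-3-11-5 has odd length 5, so it cannot be 2-colored; at least 3 colors are needed.
3 colors suffice: 1=b, 2=a, 3=c, 4=a, 5=a, 6=c, 7=a, 8=b, 9=a, 10=b, 11=b. Each edge has distinct colors on its endpoints.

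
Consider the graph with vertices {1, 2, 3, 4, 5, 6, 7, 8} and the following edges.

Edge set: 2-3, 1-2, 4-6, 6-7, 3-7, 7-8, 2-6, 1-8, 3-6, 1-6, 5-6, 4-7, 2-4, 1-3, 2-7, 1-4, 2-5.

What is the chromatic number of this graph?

2, 4, 6, 7 form a clique, so at least 4 colors are needed.
4 colors suffice: 1=green, 2=blue, 3=yellow, 4=yellow, 5=green, 6=red, 7=green, 8=red. Each edge has distinct colors on its endpoints.

4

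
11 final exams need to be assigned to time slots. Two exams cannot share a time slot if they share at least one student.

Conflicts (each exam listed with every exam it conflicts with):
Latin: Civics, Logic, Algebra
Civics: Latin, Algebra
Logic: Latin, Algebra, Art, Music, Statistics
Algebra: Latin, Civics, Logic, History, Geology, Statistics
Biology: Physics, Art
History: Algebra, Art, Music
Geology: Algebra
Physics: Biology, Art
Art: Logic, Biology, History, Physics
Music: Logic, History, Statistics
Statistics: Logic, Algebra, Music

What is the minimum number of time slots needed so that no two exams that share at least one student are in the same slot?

Biology, Physics, Art are mutually in conflict, so at least 3 time slots are needed.
Using 3 time slots: Latin=3, Civics=2, Logic=2, Algebra=1, Biology=3, History=2, Geology=2, Physics=2, Art=1, Music=1, Statistics=3. Each listed conflict is separated.

3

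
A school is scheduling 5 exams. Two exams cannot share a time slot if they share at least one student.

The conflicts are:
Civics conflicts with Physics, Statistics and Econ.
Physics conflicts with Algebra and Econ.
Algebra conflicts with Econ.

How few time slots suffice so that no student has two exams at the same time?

Physics, Algebra, Econ pairwise conflict, so at least 3 time slots are needed.
Using 3 time slots: Civics=3, Physics=2, Algebra=3, Statistics=1, Econ=1. Every pair that conflicts lands in different time slots.

3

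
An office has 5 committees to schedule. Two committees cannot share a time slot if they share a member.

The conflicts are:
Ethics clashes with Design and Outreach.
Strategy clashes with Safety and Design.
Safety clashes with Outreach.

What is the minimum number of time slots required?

The cycle Outreach-Safety-Strategy-Design-Ethics-Outreach has odd length 5, so it cannot be 2-colored; at least 3 time slots are needed.
A valid assignment using 3 time slots: Ethics=1, Strategy=1, Safety=3, Design=2, Outreach=2. Each listed conflict is separated.

3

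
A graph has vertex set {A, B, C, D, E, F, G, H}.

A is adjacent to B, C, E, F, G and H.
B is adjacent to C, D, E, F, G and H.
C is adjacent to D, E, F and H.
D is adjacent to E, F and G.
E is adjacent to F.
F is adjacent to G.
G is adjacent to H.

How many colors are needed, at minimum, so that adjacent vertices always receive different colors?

5

A, B, C, E, F are mutually adjacent (a clique of size 5), so at least 5 colors are needed.
A valid assignment using 5 colors: A=yellow, B=red, C=green, D=yellow, E=purple, F=blue, G=green, H=blue. Each edge has distinct colors on its endpoints.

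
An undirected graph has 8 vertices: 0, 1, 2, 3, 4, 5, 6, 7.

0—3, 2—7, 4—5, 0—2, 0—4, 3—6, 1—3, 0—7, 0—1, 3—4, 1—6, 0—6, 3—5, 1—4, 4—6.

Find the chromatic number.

5

0, 1, 3, 4, 6 are pairwise adjacent (a clique of size 5), so at least 5 colors are needed.
One proper 5-coloring: 0=a, 1=d, 2=b, 3=c, 4=b, 5=a, 6=e, 7=c. Each edge has distinct colors on its endpoints.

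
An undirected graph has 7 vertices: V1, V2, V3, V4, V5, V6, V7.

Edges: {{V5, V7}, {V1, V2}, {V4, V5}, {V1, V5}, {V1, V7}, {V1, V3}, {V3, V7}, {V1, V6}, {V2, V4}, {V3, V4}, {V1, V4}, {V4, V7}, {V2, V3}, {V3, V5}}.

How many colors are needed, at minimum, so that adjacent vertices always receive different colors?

V1, V3, V4, V5, V7 are mutually adjacent (a clique of size 5), so at least 5 colors are needed.
5 colors suffice: color red → {V1}; color blue → {V4, V6}; color green → {V3}; color yellow → {V2, V5}; color purple → {V7}. Every edge joins two different colors.

5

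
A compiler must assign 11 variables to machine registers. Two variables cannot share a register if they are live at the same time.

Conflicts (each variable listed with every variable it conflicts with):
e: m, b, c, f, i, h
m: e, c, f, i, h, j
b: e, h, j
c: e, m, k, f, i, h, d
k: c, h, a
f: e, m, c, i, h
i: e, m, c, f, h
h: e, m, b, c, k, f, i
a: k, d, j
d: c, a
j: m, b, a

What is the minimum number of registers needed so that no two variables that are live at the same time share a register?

6

e, m, c, f, i, h are mutually in conflict, so at least 6 registers are needed.
6 registers suffice: e=3, m=4, b=1, c=1, k=3, f=5, i=6, h=2, a=1, d=2, j=2. Every pair that conflicts lands in different registers.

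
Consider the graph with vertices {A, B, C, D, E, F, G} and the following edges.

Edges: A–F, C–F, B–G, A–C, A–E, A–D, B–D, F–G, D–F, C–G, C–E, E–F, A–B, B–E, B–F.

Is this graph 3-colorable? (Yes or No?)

A, B, E, F are pairwise adjacent (a clique of size 4), so at least 4 colors are needed.
So 3 colors are not enough.

No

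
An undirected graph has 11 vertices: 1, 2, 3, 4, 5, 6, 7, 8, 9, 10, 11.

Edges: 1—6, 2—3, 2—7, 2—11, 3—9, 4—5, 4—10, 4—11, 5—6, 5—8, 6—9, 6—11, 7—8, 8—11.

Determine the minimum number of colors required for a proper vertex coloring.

The cycle 6-9-3-2-11-6 has odd length 5, so it cannot be 2-colored; at least 3 colors are needed.
3 colors suffice: color a → {2, 4, 6, 8}; color b → {1, 3, 5, 7, 10, 11}; color c → {9}. No two adjacent vertices share a color.

3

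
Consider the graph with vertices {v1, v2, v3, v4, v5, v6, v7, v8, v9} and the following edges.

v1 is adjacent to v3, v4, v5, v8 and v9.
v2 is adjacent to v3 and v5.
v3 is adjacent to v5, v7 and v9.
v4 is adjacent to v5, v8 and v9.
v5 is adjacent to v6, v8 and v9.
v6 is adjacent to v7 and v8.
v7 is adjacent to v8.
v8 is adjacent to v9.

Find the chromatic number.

v1, v4, v5, v8, v9 form a clique, so at least 5 colors are needed.
One proper 5-coloring: v1=3, v2=3, v3=2, v4=5, v5=1, v6=3, v7=1, v8=2, v9=4. Every edge joins two different colors.

5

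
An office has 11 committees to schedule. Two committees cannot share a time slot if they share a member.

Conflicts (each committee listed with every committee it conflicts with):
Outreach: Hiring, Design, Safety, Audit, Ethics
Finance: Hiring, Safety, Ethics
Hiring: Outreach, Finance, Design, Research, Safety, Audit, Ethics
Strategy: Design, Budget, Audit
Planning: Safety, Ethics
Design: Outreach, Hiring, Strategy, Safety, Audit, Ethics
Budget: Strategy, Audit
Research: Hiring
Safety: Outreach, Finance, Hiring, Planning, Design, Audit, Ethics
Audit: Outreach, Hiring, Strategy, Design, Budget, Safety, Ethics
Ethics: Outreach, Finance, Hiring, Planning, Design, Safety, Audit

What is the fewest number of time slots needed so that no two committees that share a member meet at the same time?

6

Outreach, Hiring, Design, Safety, Audit, Ethics pairwise conflict, so at least 6 time slots are needed.
6 time slots suffice: time slot 1 → {Finance, Planning, Research, Audit}; time slot 2 → {Hiring, Strategy}; time slot 3 → {Budget, Ethics}; time slot 4 → {Safety}; time slot 5 → {Design}; time slot 6 → {Outreach}. No two conflicting committees share a time slot.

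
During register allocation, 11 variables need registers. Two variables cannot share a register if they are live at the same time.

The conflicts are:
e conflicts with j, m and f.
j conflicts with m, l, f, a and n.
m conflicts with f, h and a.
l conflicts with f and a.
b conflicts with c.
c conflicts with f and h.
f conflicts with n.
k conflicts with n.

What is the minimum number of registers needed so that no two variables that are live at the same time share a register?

4

e, j, m, f are mutually in conflict, so at least 4 registers are needed.
Using 4 registers: e=4, j=1, m=3, l=3, b=2, c=1, f=2, k=1, h=2, a=2, n=3. No two conflicting variables share a register.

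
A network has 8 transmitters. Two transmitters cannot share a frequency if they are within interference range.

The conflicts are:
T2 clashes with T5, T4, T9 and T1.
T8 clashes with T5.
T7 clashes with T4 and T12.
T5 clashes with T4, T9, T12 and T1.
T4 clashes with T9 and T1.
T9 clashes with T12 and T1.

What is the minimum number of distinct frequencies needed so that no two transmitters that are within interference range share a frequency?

T2, T5, T4, T9, T1 pairwise conflict, so at least 5 frequencies are needed.
Using 5 frequencies: T2=4, T8=2, T7=1, T5=1, T4=3, T9=2, T12=3, T1=5. Each listed conflict is separated.

5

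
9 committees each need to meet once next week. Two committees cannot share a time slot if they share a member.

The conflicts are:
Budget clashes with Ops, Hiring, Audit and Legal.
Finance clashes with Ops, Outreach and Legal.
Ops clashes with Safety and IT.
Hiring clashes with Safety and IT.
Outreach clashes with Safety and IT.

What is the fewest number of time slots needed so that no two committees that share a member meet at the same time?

2

Budget and Legal conflict, so at least 2 time slots are needed.
2 time slots suffice: time slot 1 → {Budget, Finance, Safety, IT}; time slot 2 → {Ops, Hiring, Audit, Outreach, Legal}. Every pair that conflicts lands in different time slots.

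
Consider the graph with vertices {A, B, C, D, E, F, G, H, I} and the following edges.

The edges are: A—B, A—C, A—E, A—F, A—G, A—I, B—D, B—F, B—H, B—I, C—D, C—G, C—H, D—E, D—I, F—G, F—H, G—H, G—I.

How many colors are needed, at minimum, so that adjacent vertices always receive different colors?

F, G, H are mutually adjacent, so at least 3 colors are needed.
3 colors suffice: color 1 → {A, D, H}; color 2 → {B, E, G}; color 3 → {C, F, I}. No two adjacent vertices share a color.

3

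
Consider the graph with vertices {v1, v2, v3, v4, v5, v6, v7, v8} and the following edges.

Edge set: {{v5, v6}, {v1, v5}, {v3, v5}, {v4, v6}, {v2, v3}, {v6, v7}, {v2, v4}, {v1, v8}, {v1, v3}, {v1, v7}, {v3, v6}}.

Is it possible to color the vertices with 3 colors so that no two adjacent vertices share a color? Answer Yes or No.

The chromatic number is 3. v3, v5, v6 are mutually adjacent, so at least 3 colors are needed.
One proper 3-coloring: v1=2, v2=2, v3=1, v4=1, v5=3, v6=2, v7=1, v8=1.
That is already a proper 3-coloring.

Yes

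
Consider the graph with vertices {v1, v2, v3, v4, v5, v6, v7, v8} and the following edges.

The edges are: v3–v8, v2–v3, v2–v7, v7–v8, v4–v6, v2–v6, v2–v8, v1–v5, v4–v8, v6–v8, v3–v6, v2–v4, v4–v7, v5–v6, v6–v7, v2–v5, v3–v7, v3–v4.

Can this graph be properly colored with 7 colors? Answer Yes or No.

The chromatic number is 6. v2, v3, v4, v6, v7, v8 are mutually adjacent (a clique of size 6), so at least 6 colors are needed.
One proper 6-coloring: v1=1, v2=1, v3=3, v4=5, v5=3, v6=2, v7=4, v8=6.
Since 7 ≥ 6, a proper 7-coloring certainly exists.

Yes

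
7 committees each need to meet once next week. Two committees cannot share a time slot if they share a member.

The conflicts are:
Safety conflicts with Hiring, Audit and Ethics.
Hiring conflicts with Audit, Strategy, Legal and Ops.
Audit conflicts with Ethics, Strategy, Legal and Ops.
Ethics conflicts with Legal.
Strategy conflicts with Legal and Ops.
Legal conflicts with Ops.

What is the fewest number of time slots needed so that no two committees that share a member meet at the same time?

Hiring, Audit, Strategy, Legal, Ops all conflict with each other, so at least 5 time slots are needed.
5 time slots suffice: time slot 1 → {Audit}; time slot 2 → {Hiring, Ethics}; time slot 3 → {Safety, Legal}; time slot 4 → {Ops}; time slot 5 → {Strategy}. No two conflicting committees share a time slot.

5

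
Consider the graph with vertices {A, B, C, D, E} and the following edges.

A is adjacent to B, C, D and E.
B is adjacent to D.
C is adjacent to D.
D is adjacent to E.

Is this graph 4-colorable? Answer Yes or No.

The chromatic number is 3. A, B, D form a triangle, so at least 3 colors are needed.
3 colors suffice: color red → {A}; color blue → {D}; color green → {B, C, E}.
Since 4 ≥ 3, a proper 4-coloring certainly exists.

Yes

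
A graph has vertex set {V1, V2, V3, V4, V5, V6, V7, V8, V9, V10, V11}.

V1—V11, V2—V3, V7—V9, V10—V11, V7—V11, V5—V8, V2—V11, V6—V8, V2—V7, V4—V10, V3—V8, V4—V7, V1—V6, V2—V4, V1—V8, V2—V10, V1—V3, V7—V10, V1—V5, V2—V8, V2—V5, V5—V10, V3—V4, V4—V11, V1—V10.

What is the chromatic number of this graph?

V2, V4, V7, V10, V11 form a clique, so at least 5 colors are needed.
5 colors suffice: color 1 → {V1, V2, V9}; color 2 → {V8, V10}; color 3 → {V3, V5, V6, V7}; color 4 → {V11}; color 5 → {V4}. Each edge has distinct colors on its endpoints.

5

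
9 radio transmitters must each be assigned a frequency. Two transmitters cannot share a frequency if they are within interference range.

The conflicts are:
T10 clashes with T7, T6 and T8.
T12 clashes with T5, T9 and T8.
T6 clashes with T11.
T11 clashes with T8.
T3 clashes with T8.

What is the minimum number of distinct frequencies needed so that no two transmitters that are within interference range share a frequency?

2

T10 and T8 conflict, so at least 2 frequencies are needed.
2 frequencies suffice: frequency 1 → {T5, T7, T6, T9, T8}; frequency 2 → {T10, T12, T11, T3}. No two conflicting transmitters share a frequency.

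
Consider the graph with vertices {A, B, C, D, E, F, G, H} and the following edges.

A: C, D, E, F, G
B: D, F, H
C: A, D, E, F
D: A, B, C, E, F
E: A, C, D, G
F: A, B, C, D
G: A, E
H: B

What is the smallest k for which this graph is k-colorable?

4

A, C, D, F are pairwise adjacent (a clique of size 4), so at least 4 colors are needed.
4 colors suffice: color 1 → {A, B}; color 2 → {D, G, H}; color 3 → {E, F}; color 4 → {C}. Every edge joins two different colors.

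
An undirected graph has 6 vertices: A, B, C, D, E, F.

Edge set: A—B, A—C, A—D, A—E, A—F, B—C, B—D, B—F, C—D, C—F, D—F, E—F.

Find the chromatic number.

5

A, B, C, D, F are mutually adjacent (a clique of size 5), so at least 5 colors are needed.
A valid assignment using 5 colors: A=red, B=purple, C=green, D=yellow, E=green, F=blue. Every edge joins two different colors.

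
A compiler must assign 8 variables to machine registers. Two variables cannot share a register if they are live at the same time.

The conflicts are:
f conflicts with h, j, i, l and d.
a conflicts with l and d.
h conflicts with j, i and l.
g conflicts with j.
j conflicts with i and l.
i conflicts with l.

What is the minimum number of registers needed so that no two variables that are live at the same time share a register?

f, h, j, i, l are mutually in conflict, so at least 5 registers are needed.
5 registers suffice: register 1 → {f, a, g}; register 2 → {j, d}; register 3 → {l}; register 4 → {h}; register 5 → {i}. Every pair that conflicts lands in different registers.

5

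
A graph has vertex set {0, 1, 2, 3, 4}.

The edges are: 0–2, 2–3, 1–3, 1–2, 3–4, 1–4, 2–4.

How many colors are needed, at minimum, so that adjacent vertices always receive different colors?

4

1, 2, 3, 4 are pairwise adjacent (a clique of size 4), so at least 4 colors are needed.
4 colors suffice: color a → {2}; color b → {0, 3}; color c → {1}; color d → {4}. Every edge joins two different colors.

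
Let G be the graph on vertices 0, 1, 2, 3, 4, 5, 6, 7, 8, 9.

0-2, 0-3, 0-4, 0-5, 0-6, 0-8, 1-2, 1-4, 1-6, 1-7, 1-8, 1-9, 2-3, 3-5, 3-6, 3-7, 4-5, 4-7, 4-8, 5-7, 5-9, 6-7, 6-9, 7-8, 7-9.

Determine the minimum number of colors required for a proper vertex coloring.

1, 4, 7, 8 are mutually adjacent (a clique of size 4), so at least 4 colors are needed.
One proper 4-coloring: 0=a, 1=b, 2=d, 3=c, 4=c, 5=b, 6=d, 7=a, 8=d, 9=c. Each edge has distinct colors on its endpoints.

4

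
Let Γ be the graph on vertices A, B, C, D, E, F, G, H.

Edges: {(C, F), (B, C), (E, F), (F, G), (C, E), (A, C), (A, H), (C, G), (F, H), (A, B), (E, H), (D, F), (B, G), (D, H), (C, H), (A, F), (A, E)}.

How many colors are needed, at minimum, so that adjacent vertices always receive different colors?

A, C, E, F, H are mutually adjacent (a clique of size 5), so at least 5 colors are needed.
One proper 5-coloring: A=4, B=1, C=2, D=2, E=5, F=1, G=3, H=3. Each edge has distinct colors on its endpoints.

5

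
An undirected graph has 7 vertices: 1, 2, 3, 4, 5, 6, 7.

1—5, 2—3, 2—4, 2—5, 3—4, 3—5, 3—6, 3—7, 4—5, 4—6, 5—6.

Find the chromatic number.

3, 4, 5, 6 are pairwise adjacent (a clique of size 4), so at least 4 colors are needed.
4 colors suffice: color a → {5, 7}; color b → {1, 3}; color c → {4}; color d → {2, 6}. Each edge has distinct colors on its endpoints.

4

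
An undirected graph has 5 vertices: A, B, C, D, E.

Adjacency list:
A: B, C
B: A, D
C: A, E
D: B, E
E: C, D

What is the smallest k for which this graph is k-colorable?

3

The cycle B-A-C-E-D-B has odd length 5, so it cannot be 2-colored; at least 3 colors are needed.
3 colors suffice: color 1 → {C, D}; color 2 → {A, E}; color 3 → {B}. Every edge joins two different colors.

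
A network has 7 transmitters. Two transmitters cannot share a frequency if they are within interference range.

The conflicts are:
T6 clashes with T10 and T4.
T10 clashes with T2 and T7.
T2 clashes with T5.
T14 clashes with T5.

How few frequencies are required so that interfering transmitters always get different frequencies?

2

T10 and T7 conflict, so at least 2 frequencies are needed.
2 frequencies suffice: frequency 1 → {T10, T5, T4}; frequency 2 → {T6, T2, T14, T7}. Each listed conflict is separated.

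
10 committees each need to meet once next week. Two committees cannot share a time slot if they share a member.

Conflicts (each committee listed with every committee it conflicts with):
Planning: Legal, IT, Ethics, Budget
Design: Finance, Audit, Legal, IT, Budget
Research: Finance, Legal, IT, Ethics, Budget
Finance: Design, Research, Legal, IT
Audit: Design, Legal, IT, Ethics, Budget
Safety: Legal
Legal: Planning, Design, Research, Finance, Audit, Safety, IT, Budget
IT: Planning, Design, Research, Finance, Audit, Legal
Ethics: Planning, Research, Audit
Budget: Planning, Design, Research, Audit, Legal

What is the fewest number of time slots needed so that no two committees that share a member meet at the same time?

Research, Finance, Legal, IT all conflict with each other, so at least 4 time slots are needed.
4 time slots suffice: time slot 1 → {Legal, Ethics}; time slot 2 → {Safety, IT, Budget}; time slot 3 → {Planning, Design, Research}; time slot 4 → {Finance, Audit}. No two conflicting committees share a time slot.

4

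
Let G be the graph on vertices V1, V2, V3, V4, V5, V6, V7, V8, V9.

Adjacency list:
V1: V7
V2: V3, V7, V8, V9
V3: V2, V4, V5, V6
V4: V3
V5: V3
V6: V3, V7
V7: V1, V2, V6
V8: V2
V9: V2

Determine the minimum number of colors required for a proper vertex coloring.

2

V6 and V7 are adjacent, so at least 2 colors are needed.
One proper 2-coloring: V1=1, V2=1, V3=2, V4=1, V5=1, V6=1, V7=2, V8=2, V9=2. Every edge joins two different colors.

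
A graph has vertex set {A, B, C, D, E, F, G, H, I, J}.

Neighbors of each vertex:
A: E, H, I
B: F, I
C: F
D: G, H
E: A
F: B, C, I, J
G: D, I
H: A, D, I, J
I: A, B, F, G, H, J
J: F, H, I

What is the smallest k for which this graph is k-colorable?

A, H, I are pairwise adjacent, so at least 3 colors are needed.
One proper 3-coloring: A=3, B=3, C=1, D=1, E=1, F=2, G=2, H=2, I=1, J=3. Every edge joins two different colors.

3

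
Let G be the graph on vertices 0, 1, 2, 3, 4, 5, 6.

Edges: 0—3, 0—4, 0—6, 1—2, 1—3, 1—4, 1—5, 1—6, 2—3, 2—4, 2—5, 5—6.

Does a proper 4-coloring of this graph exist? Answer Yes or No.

Yes

The chromatic number is 3. 1, 2, 4 form a triangle, so at least 3 colors are needed.
One proper 3-coloring: 0=a, 1=a, 2=b, 3=c, 4=c, 5=c, 6=b.
Since 4 ≥ 3, a proper 4-coloring certainly exists.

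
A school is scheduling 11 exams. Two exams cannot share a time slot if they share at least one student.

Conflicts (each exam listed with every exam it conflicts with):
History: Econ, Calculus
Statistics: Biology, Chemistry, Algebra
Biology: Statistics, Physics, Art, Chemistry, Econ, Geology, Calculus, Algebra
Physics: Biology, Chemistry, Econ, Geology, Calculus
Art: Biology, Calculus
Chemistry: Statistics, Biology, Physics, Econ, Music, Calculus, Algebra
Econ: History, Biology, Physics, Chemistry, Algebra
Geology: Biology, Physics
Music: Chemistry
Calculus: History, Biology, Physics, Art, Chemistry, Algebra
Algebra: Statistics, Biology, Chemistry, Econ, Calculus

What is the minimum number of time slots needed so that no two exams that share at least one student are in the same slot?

Biology, Physics, Chemistry, Calculus all conflict with each other, so at least 4 time slots are needed.
A valid assignment using 4 time slots: History=1, Statistics=3, Biology=1, Physics=4, Art=2, Chemistry=2, Econ=3, Geology=2, Music=1, Calculus=3, Algebra=4. No two conflicting exams share a time slot.

4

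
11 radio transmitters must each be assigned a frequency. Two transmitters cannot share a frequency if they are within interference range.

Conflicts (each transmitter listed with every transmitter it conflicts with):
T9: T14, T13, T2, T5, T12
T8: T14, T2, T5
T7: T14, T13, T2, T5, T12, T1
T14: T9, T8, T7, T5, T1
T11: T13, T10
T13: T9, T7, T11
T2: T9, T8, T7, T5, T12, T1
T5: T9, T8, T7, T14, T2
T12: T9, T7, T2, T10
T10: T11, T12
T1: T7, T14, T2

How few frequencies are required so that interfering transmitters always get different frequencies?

3

T7, T14, T5 all conflict with each other, so at least 3 frequencies are needed.
3 frequencies suffice: T9=1, T8=1, T7=1, T14=2, T11=3, T13=2, T2=2, T5=3, T12=3, T10=1, T1=3. Every pair that conflicts lands in different frequencies.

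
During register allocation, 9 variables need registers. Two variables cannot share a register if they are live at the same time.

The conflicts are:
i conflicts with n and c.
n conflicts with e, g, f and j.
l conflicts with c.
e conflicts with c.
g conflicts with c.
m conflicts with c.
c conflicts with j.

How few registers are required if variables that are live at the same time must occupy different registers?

n and f conflict, so at least 2 registers are needed.
2 registers suffice: register 1 → {n, c}; register 2 → {i, l, e, g, m, f, j}. Every pair that conflicts lands in different registers.

2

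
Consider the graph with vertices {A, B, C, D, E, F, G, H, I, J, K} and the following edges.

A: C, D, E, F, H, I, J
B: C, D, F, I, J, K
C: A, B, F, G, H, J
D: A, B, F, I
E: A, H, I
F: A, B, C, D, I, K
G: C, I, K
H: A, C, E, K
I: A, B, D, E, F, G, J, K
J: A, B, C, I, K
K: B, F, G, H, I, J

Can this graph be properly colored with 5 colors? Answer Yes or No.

The chromatic number is 4. B, I, J, K are pairwise adjacent (a clique of size 4), so at least 4 colors are needed.
4 colors suffice: color red → {C, I}; color blue → {A, B, G}; color green → {F, H, J}; color yellow → {D, E, K}.
Since 5 ≥ 4, a proper 5-coloring certainly exists.

Yes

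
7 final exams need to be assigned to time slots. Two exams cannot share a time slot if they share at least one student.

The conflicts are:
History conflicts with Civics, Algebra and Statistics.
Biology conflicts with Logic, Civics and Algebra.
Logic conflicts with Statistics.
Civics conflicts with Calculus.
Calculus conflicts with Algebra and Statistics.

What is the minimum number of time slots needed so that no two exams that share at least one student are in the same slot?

3

The cycle Civics-Calculus-Statistics-Logic-Biology-Civics has odd length 5, so it cannot be 2-colored; at least 3 time slots are needed.
A valid assignment using 3 time slots: History=3, Biology=1, Logic=2, Civics=2, Calculus=3, Algebra=2, Statistics=1. Every pair that conflicts lands in different time slots.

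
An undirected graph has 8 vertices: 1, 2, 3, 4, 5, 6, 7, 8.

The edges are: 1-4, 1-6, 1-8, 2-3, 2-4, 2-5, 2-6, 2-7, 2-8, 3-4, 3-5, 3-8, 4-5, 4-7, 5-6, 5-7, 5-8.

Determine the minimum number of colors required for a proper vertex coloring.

4

2, 4, 5, 7 form a clique, so at least 4 colors are needed.
4 colors suffice: 1=a, 2=a, 3=d, 4=c, 5=b, 6=c, 7=d, 8=c. Each edge has distinct colors on its endpoints.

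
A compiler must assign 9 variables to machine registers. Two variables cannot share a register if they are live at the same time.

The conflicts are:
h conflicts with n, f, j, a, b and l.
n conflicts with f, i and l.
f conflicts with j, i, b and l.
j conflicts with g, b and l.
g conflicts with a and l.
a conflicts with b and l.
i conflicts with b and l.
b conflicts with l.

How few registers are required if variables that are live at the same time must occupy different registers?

h, f, j, b, l are mutually in conflict, so at least 5 registers are needed.
A valid assignment using 5 registers: h=2, n=4, f=3, j=5, g=2, a=3, i=2, b=4, l=1. No two conflicting variables share a register.

5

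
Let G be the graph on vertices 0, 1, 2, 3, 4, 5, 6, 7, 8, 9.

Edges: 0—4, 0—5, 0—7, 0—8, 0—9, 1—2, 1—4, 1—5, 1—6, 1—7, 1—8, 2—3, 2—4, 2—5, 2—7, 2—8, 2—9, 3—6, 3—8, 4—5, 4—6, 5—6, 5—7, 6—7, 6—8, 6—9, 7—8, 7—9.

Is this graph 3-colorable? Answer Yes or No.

No

1, 6, 7, 8 form a clique, so at least 4 colors are needed.
So 3 colors are not enough.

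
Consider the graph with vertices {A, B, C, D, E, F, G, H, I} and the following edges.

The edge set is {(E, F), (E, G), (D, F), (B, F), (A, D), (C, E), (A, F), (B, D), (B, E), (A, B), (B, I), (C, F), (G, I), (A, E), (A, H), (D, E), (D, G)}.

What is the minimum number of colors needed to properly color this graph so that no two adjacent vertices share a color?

5

A, B, D, E, F form a clique, so at least 5 colors are needed.
5 colors suffice: A=3, B=5, C=2, D=2, E=1, F=4, G=3, H=1, I=1. No two adjacent vertices share a color.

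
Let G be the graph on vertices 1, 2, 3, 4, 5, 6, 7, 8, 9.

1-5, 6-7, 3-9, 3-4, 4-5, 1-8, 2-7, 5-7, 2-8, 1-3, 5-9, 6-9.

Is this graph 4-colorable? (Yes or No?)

The chromatic number is 3. The cycle 7-5-1-8-2-7 has odd length 5, so it cannot be 2-colored; at least 3 colors are needed.
3 colors suffice: color red → {2, 3, 5, 6}; color blue → {1, 4, 7, 9}; color green → {8}.
Since 4 ≥ 3, a proper 4-coloring certainly exists.

Yes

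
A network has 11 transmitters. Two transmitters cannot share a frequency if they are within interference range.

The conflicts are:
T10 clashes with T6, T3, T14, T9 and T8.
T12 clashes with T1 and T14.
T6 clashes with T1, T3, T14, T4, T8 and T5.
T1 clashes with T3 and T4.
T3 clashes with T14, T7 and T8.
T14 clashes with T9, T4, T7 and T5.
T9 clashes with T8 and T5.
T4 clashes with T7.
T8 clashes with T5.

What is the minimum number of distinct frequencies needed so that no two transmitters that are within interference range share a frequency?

T10, T6, T3, T14 all conflict with each other, so at least 4 frequencies are needed.
Using 4 frequencies: T10=4, T12=2, T6=2, T1=1, T3=3, T14=1, T9=2, T4=3, T7=2, T8=1, T5=3. Each listed conflict is separated.

4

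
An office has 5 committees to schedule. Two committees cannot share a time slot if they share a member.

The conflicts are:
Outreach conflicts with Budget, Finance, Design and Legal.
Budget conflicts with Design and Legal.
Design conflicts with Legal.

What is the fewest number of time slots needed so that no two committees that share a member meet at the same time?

4

Outreach, Budget, Design, Legal pairwise conflict, so at least 4 time slots are needed.
Using 4 time slots: Outreach=1, Budget=4, Finance=2, Design=2, Legal=3. No two conflicting committees share a time slot.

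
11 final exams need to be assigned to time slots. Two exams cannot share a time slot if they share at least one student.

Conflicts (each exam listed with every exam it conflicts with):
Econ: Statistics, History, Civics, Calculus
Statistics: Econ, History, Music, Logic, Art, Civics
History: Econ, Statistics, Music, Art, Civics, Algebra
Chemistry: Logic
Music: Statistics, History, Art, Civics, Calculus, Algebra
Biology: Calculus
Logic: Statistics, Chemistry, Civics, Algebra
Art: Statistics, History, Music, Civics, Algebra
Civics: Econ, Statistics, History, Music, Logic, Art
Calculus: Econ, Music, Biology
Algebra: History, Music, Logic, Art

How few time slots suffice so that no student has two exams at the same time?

5

Statistics, History, Music, Art, Civics pairwise conflict, so at least 5 time slots are needed.
5 time slots suffice: time slot 1 → {Econ, Music, Biology, Logic}; time slot 2 → {Statistics, Chemistry, Calculus, Algebra}; time slot 3 → {History}; time slot 4 → {Civics}; time slot 5 → {Art}. Each listed conflict is separated.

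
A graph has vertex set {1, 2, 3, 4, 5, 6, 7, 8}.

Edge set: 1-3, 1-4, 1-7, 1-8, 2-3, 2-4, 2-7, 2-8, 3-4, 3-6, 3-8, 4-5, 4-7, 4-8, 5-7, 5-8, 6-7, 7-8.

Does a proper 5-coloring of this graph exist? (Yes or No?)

Yes

The chromatic number is 4. 1, 4, 7, 8 are mutually adjacent (a clique of size 4), so at least 4 colors are needed.
4 colors suffice: color red → {3, 7}; color blue → {6, 8}; color green → {4}; color yellow → {1, 2, 5}.
Since 5 ≥ 4, a proper 5-coloring certainly exists.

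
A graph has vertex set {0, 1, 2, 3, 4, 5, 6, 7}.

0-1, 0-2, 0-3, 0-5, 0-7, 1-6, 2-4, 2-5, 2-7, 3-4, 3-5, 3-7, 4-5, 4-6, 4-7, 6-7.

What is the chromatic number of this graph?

2, 4, 5 form a triangle, so at least 3 colors are needed.
One proper 3-coloring: 0=a, 1=b, 2=c, 3=c, 4=a, 5=b, 6=c, 7=b. No two adjacent vertices share a color.

3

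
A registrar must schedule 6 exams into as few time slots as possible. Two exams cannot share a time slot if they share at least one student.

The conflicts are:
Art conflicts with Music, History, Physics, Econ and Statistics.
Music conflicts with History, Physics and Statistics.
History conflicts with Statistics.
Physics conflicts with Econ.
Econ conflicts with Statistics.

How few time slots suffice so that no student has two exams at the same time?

4

Art, Music, History, Statistics pairwise conflict, so at least 4 time slots are needed.
4 time slots suffice: time slot 1 → {Art}; time slot 2 → {Music, Econ}; time slot 3 → {Physics, Statistics}; time slot 4 → {History}. No two conflicting exams share a time slot.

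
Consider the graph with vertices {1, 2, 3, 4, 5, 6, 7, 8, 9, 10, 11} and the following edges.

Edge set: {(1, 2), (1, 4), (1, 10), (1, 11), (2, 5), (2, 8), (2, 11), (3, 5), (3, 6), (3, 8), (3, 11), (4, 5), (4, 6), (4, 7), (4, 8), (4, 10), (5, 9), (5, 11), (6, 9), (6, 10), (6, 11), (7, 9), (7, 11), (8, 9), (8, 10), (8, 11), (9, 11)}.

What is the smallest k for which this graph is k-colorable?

1, 2, 11 form a triangle, so at least 3 colors are needed.
3 colors suffice: color a → {4, 11}; color b → {1, 5, 6, 7, 8}; color c → {2, 3, 9, 10}. Every edge joins two different colors.

3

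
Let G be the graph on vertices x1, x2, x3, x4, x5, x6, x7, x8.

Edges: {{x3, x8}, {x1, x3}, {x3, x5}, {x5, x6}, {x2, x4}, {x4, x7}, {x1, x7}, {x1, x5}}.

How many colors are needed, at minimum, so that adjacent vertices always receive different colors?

x1, x3, x5 are mutually adjacent, so at least 3 colors are needed.
3 colors suffice: color 1 → {x1, x4, x6, x8}; color 2 → {x2, x5, x7}; color 3 → {x3}. Each edge has distinct colors on its endpoints.

3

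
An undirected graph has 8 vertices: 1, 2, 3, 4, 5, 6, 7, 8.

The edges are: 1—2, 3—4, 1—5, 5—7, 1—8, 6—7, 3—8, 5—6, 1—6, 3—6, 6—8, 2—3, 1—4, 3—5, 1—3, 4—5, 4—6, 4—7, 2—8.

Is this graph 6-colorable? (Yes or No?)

Yes

The chromatic number is 5. 1, 3, 4, 5, 6 form a clique, so at least 5 colors are needed.
5 colors suffice: 1=blue, 2=red, 3=green, 4=purple, 5=yellow, 6=red, 7=blue, 8=yellow.
Since 6 ≥ 5, a proper 6-coloring certainly exists.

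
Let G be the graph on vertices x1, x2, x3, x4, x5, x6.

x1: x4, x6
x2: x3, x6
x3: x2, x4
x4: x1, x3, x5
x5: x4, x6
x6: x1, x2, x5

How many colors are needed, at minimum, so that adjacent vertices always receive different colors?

The cycle x3-x4-x1-x6-x2-x3 has odd length 5, so it cannot be 2-colored; at least 3 colors are needed.
3 colors suffice: color red → {x4, x6}; color blue → {x1, x2, x5}; color green → {x3}. No two adjacent vertices share a color.

3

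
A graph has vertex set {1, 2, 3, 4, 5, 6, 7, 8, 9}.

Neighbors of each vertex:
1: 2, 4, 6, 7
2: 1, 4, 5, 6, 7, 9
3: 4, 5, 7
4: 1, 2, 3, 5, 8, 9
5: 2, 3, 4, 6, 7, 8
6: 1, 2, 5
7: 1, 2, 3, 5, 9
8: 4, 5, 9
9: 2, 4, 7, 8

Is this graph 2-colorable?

2, 5, 6 are pairwise adjacent, so at least 3 colors are needed.
So 2 colors are not enough.

No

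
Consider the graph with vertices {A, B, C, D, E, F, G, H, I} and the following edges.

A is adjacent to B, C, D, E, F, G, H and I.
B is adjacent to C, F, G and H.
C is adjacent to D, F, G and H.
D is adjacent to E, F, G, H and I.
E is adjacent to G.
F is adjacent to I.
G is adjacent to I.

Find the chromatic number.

A, B, C, G are mutually adjacent (a clique of size 4), so at least 4 colors are needed.
4 colors suffice: color red → {A}; color blue → {B, D}; color green → {F, G, H}; color yellow → {C, E, I}. Each edge has distinct colors on its endpoints.

4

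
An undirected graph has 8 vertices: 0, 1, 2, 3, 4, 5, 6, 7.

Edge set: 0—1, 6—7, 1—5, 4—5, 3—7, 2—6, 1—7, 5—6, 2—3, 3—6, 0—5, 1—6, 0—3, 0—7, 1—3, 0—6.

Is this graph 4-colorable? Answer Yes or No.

0, 1, 3, 6, 7 are mutually adjacent (a clique of size 5), so at least 5 colors are needed.
So 4 colors are not enough.

No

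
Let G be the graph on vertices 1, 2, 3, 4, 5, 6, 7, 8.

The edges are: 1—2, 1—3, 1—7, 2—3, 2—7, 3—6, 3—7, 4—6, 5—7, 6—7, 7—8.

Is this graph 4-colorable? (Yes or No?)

The chromatic number is 4. 1, 2, 3, 7 are mutually adjacent (a clique of size 4), so at least 4 colors are needed.
4 colors suffice: color a → {4, 7}; color b → {3, 5, 8}; color c → {2, 6}; color d → {1}.
That is already a proper 4-coloring.

Yes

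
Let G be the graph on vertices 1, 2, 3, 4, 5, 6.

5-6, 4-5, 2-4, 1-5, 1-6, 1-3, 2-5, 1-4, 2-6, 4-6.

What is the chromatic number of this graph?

1, 4, 5, 6 form a clique, so at least 4 colors are needed.
4 colors suffice: color red → {1, 2}; color blue → {3, 5}; color green → {6}; color yellow → {4}. Each edge has distinct colors on its endpoints.

4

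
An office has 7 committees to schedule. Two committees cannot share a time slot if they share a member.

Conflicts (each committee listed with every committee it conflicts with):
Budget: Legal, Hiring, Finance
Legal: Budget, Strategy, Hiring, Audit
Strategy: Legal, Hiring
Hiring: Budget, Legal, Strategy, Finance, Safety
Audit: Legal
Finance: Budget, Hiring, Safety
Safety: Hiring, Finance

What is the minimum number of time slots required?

Legal, Strategy, Hiring pairwise conflict, so at least 3 time slots are needed.
3 time slots suffice: time slot 1 → {Hiring, Audit}; time slot 2 → {Legal, Finance}; time slot 3 → {Budget, Strategy, Safety}. Every pair that conflicts lands in different time slots.

3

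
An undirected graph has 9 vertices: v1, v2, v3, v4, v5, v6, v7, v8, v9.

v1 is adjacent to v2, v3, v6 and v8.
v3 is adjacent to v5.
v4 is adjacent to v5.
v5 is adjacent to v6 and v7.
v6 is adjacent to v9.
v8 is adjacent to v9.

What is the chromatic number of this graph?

v3 and v5 are adjacent, so at least 2 colors are needed.
A valid assignment using 2 colors: v1=1, v2=2, v3=2, v4=2, v5=1, v6=2, v7=2, v8=2, v9=1. Every edge joins two different colors.

2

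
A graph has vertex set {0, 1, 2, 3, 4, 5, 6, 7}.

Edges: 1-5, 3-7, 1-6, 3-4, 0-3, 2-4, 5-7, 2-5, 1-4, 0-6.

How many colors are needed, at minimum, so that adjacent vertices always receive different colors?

The cycle 1-5-7-3-4-1 has odd length 5, so it cannot be 2-colored; at least 3 colors are needed.
3 colors suffice: color red → {4, 5, 6}; color blue → {1, 2, 3}; color green → {0, 7}. Every edge joins two different colors.

3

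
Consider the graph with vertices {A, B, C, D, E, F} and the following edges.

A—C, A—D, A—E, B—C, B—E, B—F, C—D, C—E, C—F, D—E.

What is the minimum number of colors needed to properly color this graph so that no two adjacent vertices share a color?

A, C, D, E are pairwise adjacent (a clique of size 4), so at least 4 colors are needed.
4 colors suffice: color 1 → {C}; color 2 → {E, F}; color 3 → {A, B}; color 4 → {D}. Each edge has distinct colors on its endpoints.

4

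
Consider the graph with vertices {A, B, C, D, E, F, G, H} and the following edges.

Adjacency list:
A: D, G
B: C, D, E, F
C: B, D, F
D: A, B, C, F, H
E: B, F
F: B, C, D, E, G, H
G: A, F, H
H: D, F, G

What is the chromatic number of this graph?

4

B, C, D, F form a clique, so at least 4 colors are needed.
4 colors suffice: color 1 → {A, F}; color 2 → {D, E, G}; color 3 → {B, H}; color 4 → {C}. No two adjacent vertices share a color.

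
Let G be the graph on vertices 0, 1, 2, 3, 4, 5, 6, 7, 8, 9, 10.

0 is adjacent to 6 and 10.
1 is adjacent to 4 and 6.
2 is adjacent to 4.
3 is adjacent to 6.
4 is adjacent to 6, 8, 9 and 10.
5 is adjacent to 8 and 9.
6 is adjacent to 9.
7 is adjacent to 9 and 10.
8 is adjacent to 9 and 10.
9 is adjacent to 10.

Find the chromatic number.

4

4, 8, 9, 10 are mutually adjacent (a clique of size 4), so at least 4 colors are needed.
One proper 4-coloring: 0=red, 1=red, 2=red, 3=red, 4=blue, 5=blue, 6=green, 7=blue, 8=yellow, 9=red, 10=green. Every edge joins two different colors.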